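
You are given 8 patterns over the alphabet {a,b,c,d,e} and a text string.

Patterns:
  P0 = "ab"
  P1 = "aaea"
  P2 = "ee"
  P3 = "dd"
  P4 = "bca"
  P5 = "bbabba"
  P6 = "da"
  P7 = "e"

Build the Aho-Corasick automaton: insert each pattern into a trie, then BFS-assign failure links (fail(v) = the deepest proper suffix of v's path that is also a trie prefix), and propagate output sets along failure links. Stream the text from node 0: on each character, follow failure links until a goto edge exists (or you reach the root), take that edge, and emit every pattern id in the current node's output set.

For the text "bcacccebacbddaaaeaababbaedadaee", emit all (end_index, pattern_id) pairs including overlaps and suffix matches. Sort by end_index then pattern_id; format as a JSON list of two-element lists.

Build:
Trie (insert patterns):
  n0 'ε': a→1 b→10 d→8 e→6
  n1 'a': a→3 b→2
  n2 'ab': ·  [P0 ends]
  n3 'aa': e→4
  n4 'aae': a→5
  n5 'aaea': ·  [P1 ends]
  n6 'e': e→7  [P7 ends]
  n7 'ee': ·  [P2 ends]
  n8 'd': a→18 d→9
  n9 'dd': ·  [P3 ends]
  n10 'b': b→13 c→11
  n11 'bc': a→12
  n12 'bca': ·  [P4 ends]
  n13 'bb': a→14
  n14 'bba': b→15
  n15 'bbab': b→16
  n16 'bbabb': a→17
  n17 'bbabba': ·  [P5 ends]
  n18 'da': ·  [P6 ends]

Failure links (BFS by depth):
  fail(1) 'a': from fail(0)=0 chase 'a': 0 ⇒ 0;  out=∅∪out(0)=∅
  fail(6) 'e': from fail(0)=0 chase 'e': 0 ⇒ 0;  out={7}∪out(0)={7}
  fail(8) 'd': from fail(0)=0 chase 'd': 0 ⇒ 0;  out=∅∪out(0)=∅
  fail(10) 'b': from fail(0)=0 chase 'b': 0 ⇒ 0;  out=∅∪out(0)=∅
  fail(2) 'ab': from fail(1)=0 chase 'b': 0 ⇒ 10;  out={0}∪out(10)={0}
  fail(3) 'aa': from fail(1)=0 chase 'a': 0 ⇒ 1;  out=∅∪out(1)=∅
  fail(7) 'ee': from fail(6)=0 chase 'e': 0 ⇒ 6;  out={2}∪out(6)={2,7}
  fail(9) 'dd': from fail(8)=0 chase 'd': 0 ⇒ 8;  out={3}∪out(8)={3}
  fail(11) 'bc': from fail(10)=0 chase 'c': 0 ⇒ 0;  out=∅∪out(0)=∅
  fail(13) 'bb': from fail(10)=0 chase 'b': 0 ⇒ 10;  out=∅∪out(10)=∅
  fail(18) 'da': from fail(8)=0 chase 'a': 0 ⇒ 1;  out={6}∪out(1)={6}
  fail(4) 'aae': from fail(3)=1 chase 'e': 1→0 ⇒ 6;  out=∅∪out(6)={7}
  fail(12) 'bca': from fail(11)=0 chase 'a': 0 ⇒ 1;  out={4}∪out(1)={4}
  fail(14) 'bba': from fail(13)=10 chase 'a': 10→0 ⇒ 1;  out=∅∪out(1)=∅
  fail(5) 'aaea': from fail(4)=6 chase 'a': 6→0 ⇒ 1;  out={1}∪out(1)={1}
  fail(15) 'bbab': from fail(14)=1 chase 'b': 1 ⇒ 2;  out=∅∪out(2)={0}
  fail(16) 'bbabb': from fail(15)=2 chase 'b': 2→10 ⇒ 13;  out=∅∪out(13)=∅
  fail(17) 'bbabba': from fail(16)=13 chase 'a': 13 ⇒ 14;  out={5}∪out(14)={5}

Scan:
[0] read 'b'  n0⇒n10
[1] read 'c'  n10⇒n11
[2] read 'a'  n11⇒n12  emit P4@[0:2]
[3] read 'c'  n12⇒n0 ·f
[4] read 'c'  n0⇒n0
[5] read 'c'  n0⇒n0
[6] read 'e'  n0⇒n6  emit P7@[6:6]
[7] read 'b'  n6⇒n10 ·f
[8] read 'a'  n10⇒n1 ·f
[9] read 'c'  n1⇒n0 ·f
[10] read 'b'  n0⇒n10
[11] read 'd'  n10⇒n8 ·f
[12] read 'd'  n8⇒n9  emit P3@[11:12]
[13] read 'a'  n9⇒n18 ·f  emit P6@[12:13]
[14] read 'a'  n18⇒n3 ·f
[15] read 'a'  n3⇒n3 ·f
[16] read 'e'  n3⇒n4  emit P7@[16:16]
[17] read 'a'  n4⇒n5  emit P1@[14:17]
[18] read 'a'  n5⇒n3 ·f
[19] read 'b'  n3⇒n2 ·f  emit P0@[18:19]
[20] read 'a'  n2⇒n1 ·f
[21] read 'b'  n1⇒n2  emit P0@[20:21]
[22] read 'b'  n2⇒n13 ·f
[23] read 'a'  n13⇒n14
[24] read 'e'  n14⇒n6 ·f  emit P7@[24:24]
[25] read 'd'  n6⇒n8 ·f
[26] read 'a'  n8⇒n18  emit P6@[25:26]
[27] read 'd'  n18⇒n8 ·f
[28] read 'a'  n8⇒n18  emit P6@[27:28]
[29] read 'e'  n18⇒n6 ·f  emit P7@[29:29]
[30] read 'e'  n6⇒n7  emit P2@[29:30],P7@[30:30]

Matches: [[2,4],[6,7],[12,3],[13,6],[16,7],[17,1],[19,0],[21,0],[24,7],[26,6],[28,6],[29,7],[30,2],[30,7]]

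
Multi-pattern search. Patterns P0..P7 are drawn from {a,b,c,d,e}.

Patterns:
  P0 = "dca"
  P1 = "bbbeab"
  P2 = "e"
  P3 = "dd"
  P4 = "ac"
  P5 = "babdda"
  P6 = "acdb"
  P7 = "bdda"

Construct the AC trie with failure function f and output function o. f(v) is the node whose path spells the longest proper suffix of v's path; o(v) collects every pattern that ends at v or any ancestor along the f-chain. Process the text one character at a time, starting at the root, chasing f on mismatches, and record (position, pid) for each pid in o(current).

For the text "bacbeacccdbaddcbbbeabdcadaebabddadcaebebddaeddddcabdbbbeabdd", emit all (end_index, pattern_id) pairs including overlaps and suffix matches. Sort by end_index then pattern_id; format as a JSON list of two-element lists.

Construct AC machine:
Trie (insert patterns):
  n0 'ε': a→12 b→4 d→1 e→10
  n1 'd': c→2 d→11
  n2 'dc': a→3
  n3 'dca': ·  ←P0
  n4 'b': a→14 b→5 d→21
  n5 'bb': b→6
  n6 'bbb': e→7
  n7 'bbbe': a→8
  n8 'bbbea': b→9
  n9 'bbbeab': ·  ←P1
  n10 'e': ·  ←P2
  n11 'dd': ·  ←P3
  n12 'a': c→13
  n13 'ac': d→19  ←P4
  n14 'ba': b→15
  n15 'bab': d→16
  n16 'babd': d→17
  n17 'babdd': a→18
  n18 'babdda': ·  ←P5
  n19 'acd': b→20
  n20 'acdb': ·  ←P6
  n21 'bd': d→22
  n22 'bdd': a→23
  n23 'bdda': ·  ←P7

BFS fail/out derivation:
  fail(1) 'd': from fail(0)=0 chase 'd': 0 ⇒ 0;  out=∅∪out(0)=∅
  fail(4) 'b': from fail(0)=0 chase 'b': 0 ⇒ 0;  out=∅∪out(0)=∅
  fail(10) 'e': from fail(0)=0 chase 'e': 0 ⇒ 0;  out={2}∪out(0)={2}
  fail(12) 'a': from fail(0)=0 chase 'a': 0 ⇒ 0;  out=∅∪out(0)=∅
  fail(2) 'dc': from fail(1)=0 chase 'c': 0 ⇒ 0;  out=∅∪out(0)=∅
  fail(5) 'bb': from fail(4)=0 chase 'b': 0 ⇒ 4;  out=∅∪out(4)=∅
  fail(11) 'dd': from fail(1)=0 chase 'd': 0 ⇒ 1;  out={3}∪out(1)={3}
  fail(13) 'ac': from fail(12)=0 chase 'c': 0 ⇒ 0;  out={4}∪out(0)={4}
  fail(14) 'ba': from fail(4)=0 chase 'a': 0 ⇒ 12;  out=∅∪out(12)=∅
  fail(21) 'bd': from fail(4)=0 chase 'd': 0 ⇒ 1;  out=∅∪out(1)=∅
  fail(3) 'dca': from fail(2)=0 chase 'a': 0 ⇒ 12;  out={0}∪out(12)={0}
  fail(6) 'bbb': from fail(5)=4 chase 'b': 4 ⇒ 5;  out=∅∪out(5)=∅
  fail(15) 'bab': from fail(14)=12 chase 'b': 12→0 ⇒ 4;  out=∅∪out(4)=∅
  fail(19) 'acd': from fail(13)=0 chase 'd': 0 ⇒ 1;  out=∅∪out(1)=∅
  fail(22) 'bdd': from fail(21)=1 chase 'd': 1 ⇒ 11;  out=∅∪out(11)={3}
  fail(7) 'bbbe': from fail(6)=5 chase 'e': 5→4→0 ⇒ 10;  out=∅∪out(10)={2}
  fail(16) 'babd': from fail(15)=4 chase 'd': 4 ⇒ 21;  out=∅∪out(21)=∅
  fail(20) 'acdb': from fail(19)=1 chase 'b': 1→0 ⇒ 4;  out={6}∪out(4)={6}
  fail(23) 'bdda': from fail(22)=11 chase 'a': 11→1→0 ⇒ 12;  out={7}∪out(12)={7}
  fail(8) 'bbbea': from fail(7)=10 chase 'a': 10→0 ⇒ 12;  out=∅∪out(12)=∅
  fail(17) 'babdd': from fail(16)=21 chase 'd': 21 ⇒ 22;  out=∅∪out(22)={3}
  fail(9) 'bbbeab': from fail(8)=12 chase 'b': 12→0 ⇒ 4;  out={1}∪out(4)={1}
  fail(18) 'babdda': from fail(17)=22 chase 'a': 22 ⇒ 23;  out={5}∪out(23)={5,7}

Scan:
[0] read 'b'  n0⇒n4
[1] read 'a'  n4⇒n14
[2] read 'c'  n14⇒n13 (fail-walked)  ** P4@[1:2]
[3] read 'b'  n13⇒n4 (fail-walked)
[4] read 'e'  n4⇒n10 (fail-walked)  ** P2@[4:4]
[5] read 'a'  n10⇒n12 (fail-walked)
[6] read 'c'  n12⇒n13  ** P4@[5:6]
[7] read 'c'  n13⇒n0 (fail-walked)
[8] read 'c'  n0⇒n0
[9] read 'd'  n0⇒n1
[10] read 'b'  n1⇒n4 (fail-walked)
[11] read 'a'  n4⇒n14
[12] read 'd'  n14⇒n1 (fail-walked)
[13] read 'd'  n1⇒n11  ** P3@[12:13]
[14] read 'c'  n11⇒n2 (fail-walked)
[15] read 'b'  n2⇒n4 (fail-walked)
[16] read 'b'  n4⇒n5
[17] read 'b'  n5⇒n6
[18] read 'e'  n6⇒n7  ** P2@[18:18]
[19] read 'a'  n7⇒n8
[20] read 'b'  n8⇒n9  ** P1@[15:20]
[21] read 'd'  n9⇒n21 (fail-walked)
[22] read 'c'  n21⇒n2 (fail-walked)
[23] read 'a'  n2⇒n3  ** P0@[21:23]
[24] read 'd'  n3⇒n1 (fail-walked)
[25] read 'a'  n1⇒n12 (fail-walked)
[26] read 'e'  n12⇒n10 (fail-walked)  ** P2@[26:26]
[27] read 'b'  n10⇒n4 (fail-walked)
[28] read 'a'  n4⇒n14
[29] read 'b'  n14⇒n15
[30] read 'd'  n15⇒n16
[31] read 'd'  n16⇒n17  ** P3@[30:31]
[32] read 'a'  n17⇒n18  ** P5@[27:32],P7@[29:32]
[33] read 'd'  n18⇒n1 (fail-walked)
[34] read 'c'  n1⇒n2
[35] read 'a'  n2⇒n3  ** P0@[33:35]
[36] read 'e'  n3⇒n10 (fail-walked)  ** P2@[36:36]
[37] read 'b'  n10⇒n4 (fail-walked)
[38] read 'e'  n4⇒n10 (fail-walked)  ** P2@[38:38]
[39] read 'b'  n10⇒n4 (fail-walked)
[40] read 'd'  n4⇒n21
[41] read 'd'  n21⇒n22  ** P3@[40:41]
[42] read 'a'  n22⇒n23  ** P7@[39:42]
[43] read 'e'  n23⇒n10 (fail-walked)  ** P2@[43:43]
[44] read 'd'  n10⇒n1 (fail-walked)
[45] read 'd'  n1⇒n11  ** P3@[44:45]
[46] read 'd'  n11⇒n11 (fail-walked)  ** P3@[45:46]
[47] read 'd'  n11⇒n11 (fail-walked)  ** P3@[46:47]
[48] read 'c'  n11⇒n2 (fail-walked)
[49] read 'a'  n2⇒n3  ** P0@[47:49]
[50] read 'b'  n3⇒n4 (fail-walked)
[51] read 'd'  n4⇒n21
[52] read 'b'  n21⇒n4 (fail-walked)
[53] read 'b'  n4⇒n5
[54] read 'b'  n5⇒n6
[55] read 'e'  n6⇒n7  ** P2@[55:55]
[56] read 'a'  n7⇒n8
[57] read 'b'  n8⇒n9  ** P1@[52:57]
[58] read 'd'  n9⇒n21 (fail-walked)
[59] read 'd'  n21⇒n22  ** P3@[58:59]

All matches (sorted): [[2,4],[4,2],[6,4],[13,3],[18,2],[20,1],[23,0],[26,2],[31,3],[32,5],[32,7],[35,0],[36,2],[38,2],[41,3],[42,7],[43,2],[45,3],[46,3],[47,3],[49,0],[55,2],[57,1],[59,3]]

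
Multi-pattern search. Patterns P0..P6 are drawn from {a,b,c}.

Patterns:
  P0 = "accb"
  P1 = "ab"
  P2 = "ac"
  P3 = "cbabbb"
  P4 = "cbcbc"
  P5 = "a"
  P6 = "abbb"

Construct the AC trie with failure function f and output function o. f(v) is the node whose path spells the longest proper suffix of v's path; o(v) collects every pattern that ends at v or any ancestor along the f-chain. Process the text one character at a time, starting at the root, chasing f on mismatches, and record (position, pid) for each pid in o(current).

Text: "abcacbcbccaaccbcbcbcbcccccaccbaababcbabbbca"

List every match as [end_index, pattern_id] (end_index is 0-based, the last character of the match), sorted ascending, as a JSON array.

Build automaton:
Trie (insert patterns):
  n0 'ε': a→1 c→6
  n1 'a': b→5 c→2  [P5 ends]
  n2 'ac': c→3  [P2 ends]
  n3 'acc': b→4
  n4 'accb': ·  [P0 ends]
  n5 'ab': b→15  [P1 ends]
  n6 'c': b→7
  n7 'cb': a→8 c→12
  n8 'cba': b→9
  n9 'cbab': b→10
  n10 'cbabb': b→11
  n11 'cbabbb': ·  [P3 ends]
  n12 'cbc': b→13
  n13 'cbcb': c→14
  n14 'cbcbc': ·  [P4 ends]
  n15 'abb': b→16
  n16 'abbb': ·  [P6 ends]

Failure links (BFS by depth):
  n1('a'): parent n0 fail=0; on 'a' 0 → fail=0;  out {5}∪∅={5}
  n6('c'): parent n0 fail=0; on 'c' 0 → fail=0;  out ∅∪∅=∅
  n2('ac'): parent n1 fail=0; on 'c' 0 → fail=6;  out {2}∪∅={2}
  n5('ab'): parent n1 fail=0; on 'b' 0 → fail=0;  out {1}∪∅={1}
  n7('cb'): parent n6 fail=0; on 'b' 0 → fail=0;  out ∅∪∅=∅
  n3('acc'): parent n2 fail=6; on 'c' 6→0 → fail=6;  out ∅∪∅=∅
  n8('cba'): parent n7 fail=0; on 'a' 0 → fail=1;  out ∅∪{5}={5}
  n12('cbc'): parent n7 fail=0; on 'c' 0 → fail=6;  out ∅∪∅=∅
  n15('abb'): parent n5 fail=0; on 'b' 0 → fail=0;  out ∅∪∅=∅
  n4('accb'): parent n3 fail=6; on 'b' 6 → fail=7;  out {0}∪∅={0}
  n9('cbab'): parent n8 fail=1; on 'b' 1 → fail=5;  out ∅∪{1}={1}
  n13('cbcb'): parent n12 fail=6; on 'b' 6 → fail=7;  out ∅∪∅=∅
  n16('abbb'): parent n15 fail=0; on 'b' 0 → fail=0;  out {6}∪∅={6}
  n10('cbabb'): parent n9 fail=5; on 'b' 5 → fail=15;  out ∅∪∅=∅
  n14('cbcbc'): parent n13 fail=7; on 'c' 7 → fail=12;  out {4}∪∅={4}
  n11('cbabbb'): parent n10 fail=15; on 'b' 15 → fail=16;  out {3}∪{6}={3,6}

Run:
[0] read 'a'  n0⇒n1  ** P5@[0:0]
[1] read 'b'  n1⇒n5  ** P1@[0:1]
[2] read 'c'  n5⇒n6 (via fail)
[3] read 'a'  n6⇒n1 (via fail)  ** P5@[3:3]
[4] read 'c'  n1⇒n2  ** P2@[3:4]
[5] read 'b'  n2⇒n7 (via fail)
[6] read 'c'  n7⇒n12
[7] read 'b'  n12⇒n13
[8] read 'c'  n13⇒n14  ** P4@[4:8]
[9] read 'c'  n14⇒n6 (via fail)
[10] read 'a'  n6⇒n1 (via fail)  ** P5@[10:10]
[11] read 'a'  n1⇒n1 (via fail)  ** P5@[11:11]
[12] read 'c'  n1⇒n2  ** P2@[11:12]
[13] read 'c'  n2⇒n3
[14] read 'b'  n3⇒n4  ** P0@[11:14]
[15] read 'c'  n4⇒n12 (via fail)
[16] read 'b'  n12⇒n13
[17] read 'c'  n13⇒n14  ** P4@[13:17]
[18] read 'b'  n14⇒n13 (via fail)
[19] read 'c'  n13⇒n14  ** P4@[15:19]
[20] read 'b'  n14⇒n13 (via fail)
[21] read 'c'  n13⇒n14  ** P4@[17:21]
[22] read 'c'  n14⇒n6 (via fail)
[23] read 'c'  n6⇒n6 (via fail)
[24] read 'c'  n6⇒n6 (via fail)
[25] read 'c'  n6⇒n6 (via fail)
[26] read 'a'  n6⇒n1 (via fail)  ** P5@[26:26]
[27] read 'c'  n1⇒n2  ** P2@[26:27]
[28] read 'c'  n2⇒n3
[29] read 'b'  n3⇒n4  ** P0@[26:29]
[30] read 'a'  n4⇒n8 (via fail)  ** P5@[30:30]
[31] read 'a'  n8⇒n1 (via fail)  ** P5@[31:31]
[32] read 'b'  n1⇒n5  ** P1@[31:32]
[33] read 'a'  n5⇒n1 (via fail)  ** P5@[33:33]
[34] read 'b'  n1⇒n5  ** P1@[33:34]
[35] read 'c'  n5⇒n6 (via fail)
[36] read 'b'  n6⇒n7
[37] read 'a'  n7⇒n8  ** P5@[37:37]
[38] read 'b'  n8⇒n9  ** P1@[37:38]
[39] read 'b'  n9⇒n10
[40] read 'b'  n10⇒n11  ** P3@[35:40],P6@[37:40]
[41] read 'c'  n11⇒n6 (via fail)
[42] read 'a'  n6⇒n1 (via fail)  ** P5@[42:42]

Matches: [[0,5],[1,1],[3,5],[4,2],[8,4],[10,5],[11,5],[12,2],[14,0],[17,4],[19,4],[21,4],[26,5],[27,2],[29,0],[30,5],[31,5],[32,1],[33,5],[34,1],[37,5],[38,1],[40,3],[40,6],[42,5]]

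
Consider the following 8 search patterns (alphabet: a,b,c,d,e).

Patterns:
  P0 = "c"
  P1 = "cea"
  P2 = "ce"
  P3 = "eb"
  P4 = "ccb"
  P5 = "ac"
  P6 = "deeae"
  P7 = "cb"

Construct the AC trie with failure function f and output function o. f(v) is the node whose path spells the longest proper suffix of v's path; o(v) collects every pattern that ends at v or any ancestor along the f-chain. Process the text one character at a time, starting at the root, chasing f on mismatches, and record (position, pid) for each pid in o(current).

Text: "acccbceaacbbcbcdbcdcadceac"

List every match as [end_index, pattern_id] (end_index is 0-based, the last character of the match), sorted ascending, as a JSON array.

Build:
Trie (insert patterns):
  0='ε' goto a→8 c→1 d→10 e→4
  1='c' goto b→15 c→6 e→2  ←P0
  2='ce' goto a→3  ←P2
  3='cea' goto ·  ←P1
  4='e' goto b→5
  5='eb' goto ·  ←P3
  6='cc' goto b→7
  7='ccb' goto ·  ←P4
  8='a' goto c→9
  9='ac' goto ·  ←P5
  10='d' goto e→11
  11='de' goto e→12
  12='dee' goto a→13
  13='deea' goto e→14
  14='deeae' goto ·  ←P6
  15='cb' goto ·  ←P7

Failure links (BFS by depth):
  n1('c'): parent n0 fail=0; on 'c' 0 → fail=0;  out {0}∪∅={0}
  n4('e'): parent n0 fail=0; on 'e' 0 → fail=0;  out ∅∪∅=∅
  n8('a'): parent n0 fail=0; on 'a' 0 → fail=0;  out ∅∪∅=∅
  n10('d'): parent n0 fail=0; on 'd' 0 → fail=0;  out ∅∪∅=∅
  n2('ce'): parent n1 fail=0; on 'e' 0 → fail=4;  out {2}∪∅={2}
  n5('eb'): parent n4 fail=0; on 'b' 0 → fail=0;  out {3}∪∅={3}
  n6('cc'): parent n1 fail=0; on 'c' 0 → fail=1;  out ∅∪{0}={0}
  n9('ac'): parent n8 fail=0; on 'c' 0 → fail=1;  out {5}∪{0}={0,5}
  n11('de'): parent n10 fail=0; on 'e' 0 → fail=4;  out ∅∪∅=∅
  n15('cb'): parent n1 fail=0; on 'b' 0 → fail=0;  out {7}∪∅={7}
  n3('cea'): parent n2 fail=4; on 'a' 4→0 → fail=8;  out {1}∪∅={1}
  n7('ccb'): parent n6 fail=1; on 'b' 1 → fail=15;  out {4}∪{7}={4,7}
  n12('dee'): parent n11 fail=4; on 'e' 4→0 → fail=4;  out ∅∪∅=∅
  n13('deea'): parent n12 fail=4; on 'a' 4→0 → fail=8;  out ∅∪∅=∅
  n14('deeae'): parent n13 fail=8; on 'e' 8→0 → fail=4;  out {6}∪∅={6}

Text stream:
[0] read 'a'  n0⇒n8
[1] read 'c'  n8⇒n9  ** P0@[1:1],P5@[0:1]
[2] read 'c'  n9⇒n6 (via fail)  ** P0@[2:2]
[3] read 'c'  n6⇒n6 (via fail)  ** P0@[3:3]
[4] read 'b'  n6⇒n7  ** P4@[2:4],P7@[3:4]
[5] read 'c'  n7⇒n1 (via fail)  ** P0@[5:5]
[6] read 'e'  n1⇒n2  ** P2@[5:6]
[7] read 'a'  n2⇒n3  ** P1@[5:7]
[8] read 'a'  n3⇒n8 (via fail)
[9] read 'c'  n8⇒n9  ** P0@[9:9],P5@[8:9]
[10] read 'b'  n9⇒n15 (via fail)  ** P7@[9:10]
[11] read 'b'  n15⇒n0 (via fail)
[12] read 'c'  n0⇒n1  ** P0@[12:12]
[13] read 'b'  n1⇒n15  ** P7@[12:13]
[14] read 'c'  n15⇒n1 (via fail)  ** P0@[14:14]
[15] read 'd'  n1⇒n10 (via fail)
[16] read 'b'  n10⇒n0 (via fail)
[17] read 'c'  n0⇒n1  ** P0@[17:17]
[18] read 'd'  n1⇒n10 (via fail)
[19] read 'c'  n10⇒n1 (via fail)  ** P0@[19:19]
[20] read 'a'  n1⇒n8 (via fail)
[21] read 'd'  n8⇒n10 (via fail)
[22] read 'c'  n10⇒n1 (via fail)  ** P0@[22:22]
[23] read 'e'  n1⇒n2  ** P2@[22:23]
[24] read 'a'  n2⇒n3  ** P1@[22:24]
[25] read 'c'  n3⇒n9 (via fail)  ** P0@[25:25],P5@[24:25]

Matches: [[1,0],[1,5],[2,0],[3,0],[4,4],[4,7],[5,0],[6,2],[7,1],[9,0],[9,5],[10,7],[12,0],[13,7],[14,0],[17,0],[19,0],[22,0],[23,2],[24,1],[25,0],[25,5]]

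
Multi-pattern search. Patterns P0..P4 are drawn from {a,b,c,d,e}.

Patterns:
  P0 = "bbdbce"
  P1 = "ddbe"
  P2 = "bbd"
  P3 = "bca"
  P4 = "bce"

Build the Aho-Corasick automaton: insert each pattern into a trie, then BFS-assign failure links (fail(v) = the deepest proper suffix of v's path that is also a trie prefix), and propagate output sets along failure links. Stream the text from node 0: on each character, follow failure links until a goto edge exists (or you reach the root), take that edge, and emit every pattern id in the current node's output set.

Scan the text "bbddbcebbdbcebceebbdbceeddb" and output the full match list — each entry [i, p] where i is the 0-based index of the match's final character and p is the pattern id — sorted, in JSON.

Build automaton:
Trie nodes:
  0='ε' goto b→1 d→7
  1='b' goto b→2 c→11
  2='bb' goto d→3
  3='bbd' goto b→4  ←P2
  4='bbdb' goto c→5
  5='bbdbc' goto e→6
  6='bbdbce' goto ·  ←P0
  7='d' goto d→8
  8='dd' goto b→9
  9='ddb' goto e→10
  10='ddbe' goto ·  ←P1
  11='bc' goto a→12 e→13
  12='bca' goto ·  ←P3
  13='bce' goto ·  ←P4

BFS fail/out derivation:
  fail(1) 'b': from fail(0)=0 chase 'b': 0 ⇒ 0;  out=∅∪out(0)=∅
  fail(7) 'd': from fail(0)=0 chase 'd': 0 ⇒ 0;  out=∅∪out(0)=∅
  fail(2) 'bb': from fail(1)=0 chase 'b': 0 ⇒ 1;  out=∅∪out(1)=∅
  fail(8) 'dd': from fail(7)=0 chase 'd': 0 ⇒ 7;  out=∅∪out(7)=∅
  fail(11) 'bc': from fail(1)=0 chase 'c': 0 ⇒ 0;  out=∅∪out(0)=∅
  fail(3) 'bbd': from fail(2)=1 chase 'd': 1→0 ⇒ 7;  out={2}∪out(7)={2}
  fail(9) 'ddb': from fail(8)=7 chase 'b': 7→0 ⇒ 1;  out=∅∪out(1)=∅
  fail(12) 'bca': from fail(11)=0 chase 'a': 0 ⇒ 0;  out={3}∪out(0)={3}
  fail(13) 'bce': from fail(11)=0 chase 'e': 0 ⇒ 0;  out={4}∪out(0)={4}
  fail(4) 'bbdb': from fail(3)=7 chase 'b': 7→0 ⇒ 1;  out=∅∪out(1)=∅
  fail(10) 'ddbe': from fail(9)=1 chase 'e': 1→0 ⇒ 0;  out={1}∪out(0)={1}
  fail(5) 'bbdbc': from fail(4)=1 chase 'c': 1 ⇒ 11;  out=∅∪out(11)=∅
  fail(6) 'bbdbce': from fail(5)=11 chase 'e': 11 ⇒ 13;  out={0}∪out(13)={0,4}

Run:
pos 0 'b': at 1
pos 1 'b': at 2
pos 2 'd': at 3  → match P2@[0:2]
pos 3 'd': at 8 ·f
pos 4 'b': at 9
pos 5 'c': at 11 ·f
pos 6 'e': at 13  → match P4@[4:6]
pos 7 'b': at 1 ·f
pos 8 'b': at 2
pos 9 'd': at 3  → match P2@[7:9]
pos 10 'b': at 4
pos 11 'c': at 5
pos 12 'e': at 6  → match P0@[7:12],P4@[10:12]
pos 13 'b': at 1 ·f
pos 14 'c': at 11
pos 15 'e': at 13  → match P4@[13:15]
pos 16 'e': at 0 ·f
pos 17 'b': at 1
pos 18 'b': at 2
pos 19 'd': at 3  → match P2@[17:19]
pos 20 'b': at 4
pos 21 'c': at 5
pos 22 'e': at 6  → match P0@[17:22],P4@[20:22]
pos 23 'e': at 0 ·f
pos 24 'd': at 7
pos 25 'd': at 8
pos 26 'b': at 9

Result: [[2,2],[6,4],[9,2],[12,0],[12,4],[15,4],[19,2],[22,0],[22,4]]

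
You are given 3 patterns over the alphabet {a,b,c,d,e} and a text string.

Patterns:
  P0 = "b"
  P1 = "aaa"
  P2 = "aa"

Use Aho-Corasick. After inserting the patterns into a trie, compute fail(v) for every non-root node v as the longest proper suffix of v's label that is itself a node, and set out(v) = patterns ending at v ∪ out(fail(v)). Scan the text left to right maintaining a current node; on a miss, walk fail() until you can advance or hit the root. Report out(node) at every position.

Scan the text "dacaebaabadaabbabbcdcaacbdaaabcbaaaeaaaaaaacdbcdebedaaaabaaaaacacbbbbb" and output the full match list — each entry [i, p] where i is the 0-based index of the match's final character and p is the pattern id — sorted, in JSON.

Build automaton:
Trie nodes:
  0='ε' goto a→2 b→1
  1='b' goto ·  ←P0
  2='a' goto a→3
  3='aa' goto a→4  ←P2
  4='aaa' goto ·  ←P1

BFS fail/out derivation:
  n1('b'): parent n0 fail=0; on 'b' 0 → fail=0;  out {0}∪∅={0}
  n2('a'): parent n0 fail=0; on 'a' 0 → fail=0;  out ∅∪∅=∅
  n3('aa'): parent n2 fail=0; on 'a' 0 → fail=2;  out {2}∪∅={2}
  n4('aaa'): parent n3 fail=2; on 'a' 2 → fail=3;  out {1}∪{2}={1,2}

Scan:
[0] read 'd'  n0⇒n0
[1] read 'a'  n0⇒n2
[2] read 'c'  n2⇒n0 (fail-walked)
[3] read 'a'  n0⇒n2
[4] read 'e'  n2⇒n0 (fail-walked)
[5] read 'b'  n0⇒n1  emit P0@[5:5]
[6] read 'a'  n1⇒n2 (fail-walked)
[7] read 'a'  n2⇒n3  emit P2@[6:7]
[8] read 'b'  n3⇒n1 (fail-walked)  emit P0@[8:8]
[9] read 'a'  n1⇒n2 (fail-walked)
[10] read 'd'  n2⇒n0 (fail-walked)
[11] read 'a'  n0⇒n2
[12] read 'a'  n2⇒n3  emit P2@[11:12]
[13] read 'b'  n3⇒n1 (fail-walked)  emit P0@[13:13]
[14] read 'b'  n1⇒n1 (fail-walked)  emit P0@[14:14]
[15] read 'a'  n1⇒n2 (fail-walked)
[16] read 'b'  n2⇒n1 (fail-walked)  emit P0@[16:16]
[17] read 'b'  n1⇒n1 (fail-walked)  emit P0@[17:17]
[18] read 'c'  n1⇒n0 (fail-walked)
[19] read 'd'  n0⇒n0
[20] read 'c'  n0⇒n0
[21] read 'a'  n0⇒n2
[22] read 'a'  n2⇒n3  emit P2@[21:22]
[23] read 'c'  n3⇒n0 (fail-walked)
[24] read 'b'  n0⇒n1  emit P0@[24:24]
[25] read 'd'  n1⇒n0 (fail-walked)
[26] read 'a'  n0⇒n2
[27] read 'a'  n2⇒n3  emit P2@[26:27]
[28] read 'a'  n3⇒n4  emit P1@[26:28],P2@[27:28]
[29] read 'b'  n4⇒n1 (fail-walked)  emit P0@[29:29]
[30] read 'c'  n1⇒n0 (fail-walked)
[31] read 'b'  n0⇒n1  emit P0@[31:31]
[32] read 'a'  n1⇒n2 (fail-walked)
[33] read 'a'  n2⇒n3  emit P2@[32:33]
[34] read 'a'  n3⇒n4  emit P1@[32:34],P2@[33:34]
[35] read 'e'  n4⇒n0 (fail-walked)
[36] read 'a'  n0⇒n2
[37] read 'a'  n2⇒n3  emit P2@[36:37]
[38] read 'a'  n3⇒n4  emit P1@[36:38],P2@[37:38]
[39] read 'a'  n4⇒n4 (fail-walked)  emit P1@[37:39],P2@[38:39]
[40] read 'a'  n4⇒n4 (fail-walked)  emit P1@[38:40],P2@[39:40]
[41] read 'a'  n4⇒n4 (fail-walked)  emit P1@[39:41],P2@[40:41]
[42] read 'a'  n4⇒n4 (fail-walked)  emit P1@[40:42],P2@[41:42]
[43] read 'c'  n4⇒n0 (fail-walked)
[44] read 'd'  n0⇒n0
[45] read 'b'  n0⇒n1  emit P0@[45:45]
[46] read 'c'  n1⇒n0 (fail-walked)
[47] read 'd'  n0⇒n0
[48] read 'e'  n0⇒n0
[49] read 'b'  n0⇒n1  emit P0@[49:49]
[50] read 'e'  n1⇒n0 (fail-walked)
[51] read 'd'  n0⇒n0
[52] read 'a'  n0⇒n2
[53] read 'a'  n2⇒n3  emit P2@[52:53]
[54] read 'a'  n3⇒n4  emit P1@[52:54],P2@[53:54]
[55] read 'a'  n4⇒n4 (fail-walked)  emit P1@[53:55],P2@[54:55]
[56] read 'b'  n4⇒n1 (fail-walked)  emit P0@[56:56]
[57] read 'a'  n1⇒n2 (fail-walked)
[58] read 'a'  n2⇒n3  emit P2@[57:58]
[59] read 'a'  n3⇒n4  emit P1@[57:59],P2@[58:59]
[60] read 'a'  n4⇒n4 (fail-walked)  emit P1@[58:60],P2@[59:60]
[61] read 'a'  n4⇒n4 (fail-walked)  emit P1@[59:61],P2@[60:61]
[62] read 'c'  n4⇒n0 (fail-walked)
[63] read 'a'  n0⇒n2
[64] read 'c'  n2⇒n0 (fail-walked)
[65] read 'b'  n0⇒n1  emit P0@[65:65]
[66] read 'b'  n1⇒n1 (fail-walked)  emit P0@[66:66]
[67] read 'b'  n1⇒n1 (fail-walked)  emit P0@[67:67]
[68] read 'b'  n1⇒n1 (fail-walked)  emit P0@[68:68]
[69] read 'b'  n1⇒n1 (fail-walked)  emit P0@[69:69]

All matches (sorted): [[5,0],[7,2],[8,0],[12,2],[13,0],[14,0],[16,0],[17,0],[22,2],[24,0],[27,2],[28,1],[28,2],[29,0],[31,0],[33,2],[34,1],[34,2],[37,2],[38,1],[38,2],[39,1],[39,2],[40,1],[40,2],[41,1],[41,2],[42,1],[42,2],[45,0],[49,0],[53,2],[54,1],[54,2],[55,1],[55,2],[56,0],[58,2],[59,1],[59,2],[60,1],[60,2],[61,1],[61,2],[65,0],[66,0],[67,0],[68,0],[69,0]]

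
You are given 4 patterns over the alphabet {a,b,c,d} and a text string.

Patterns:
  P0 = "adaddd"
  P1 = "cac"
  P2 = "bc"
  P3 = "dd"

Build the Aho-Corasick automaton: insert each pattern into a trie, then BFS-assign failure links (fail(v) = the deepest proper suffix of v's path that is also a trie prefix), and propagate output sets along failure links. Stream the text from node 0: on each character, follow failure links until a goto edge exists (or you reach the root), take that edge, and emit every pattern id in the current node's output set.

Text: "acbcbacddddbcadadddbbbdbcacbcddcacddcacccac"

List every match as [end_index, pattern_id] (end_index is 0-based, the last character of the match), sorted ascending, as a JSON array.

Construct AC machine:
Trie (insert patterns):
  0='ε' goto a→1 b→10 c→7 d→12
  1='a' goto d→2
  2='ad' goto a→3
  3='ada' goto d→4
  4='adad' goto d→5
  5='adadd' goto d→6
  6='adaddd' goto ·  ←P0
  7='c' goto a→8
  8='ca' goto c→9
  9='cac' goto ·  ←P1
  10='b' goto c→11
  11='bc' goto ·  ←P2
  12='d' goto d→13
  13='dd' goto ·  ←P3

Failure links (BFS by depth):
  n1('a'): parent n0 fail=0; on 'a' 0 → fail=0;  out ∅∪∅=∅
  n7('c'): parent n0 fail=0; on 'c' 0 → fail=0;  out ∅∪∅=∅
  n10('b'): parent n0 fail=0; on 'b' 0 → fail=0;  out ∅∪∅=∅
  n12('d'): parent n0 fail=0; on 'd' 0 → fail=0;  out ∅∪∅=∅
  n2('ad'): parent n1 fail=0; on 'd' 0 → fail=12;  out ∅∪∅=∅
  n8('ca'): parent n7 fail=0; on 'a' 0 → fail=1;  out ∅∪∅=∅
  n11('bc'): parent n10 fail=0; on 'c' 0 → fail=7;  out {2}∪∅={2}
  n13('dd'): parent n12 fail=0; on 'd' 0 → fail=12;  out {3}∪∅={3}
  n3('ada'): parent n2 fail=12; on 'a' 12→0 → fail=1;  out ∅∪∅=∅
  n9('cac'): parent n8 fail=1; on 'c' 1→0 → fail=7;  out {1}∪∅={1}
  n4('adad'): parent n3 fail=1; on 'd' 1 → fail=2;  out ∅∪∅=∅
  n5('adadd'): parent n4 fail=2; on 'd' 2→12 → fail=13;  out ∅∪{3}={3}
  n6('adaddd'): parent n5 fail=13; on 'd' 13→12 → fail=13;  out {0}∪{3}={0,3}

Run:
[0] read 'a'  n0⇒n1
[1] read 'c'  n1⇒n7 ·f
[2] read 'b'  n7⇒n10 ·f
[3] read 'c'  n10⇒n11  emit P2@[2:3]
[4] read 'b'  n11⇒n10 ·f
[5] read 'a'  n10⇒n1 ·f
[6] read 'c'  n1⇒n7 ·f
[7] read 'd'  n7⇒n12 ·f
[8] read 'd'  n12⇒n13  emit P3@[7:8]
[9] read 'd'  n13⇒n13 ·f  emit P3@[8:9]
[10] read 'd'  n13⇒n13 ·f  emit P3@[9:10]
[11] read 'b'  n13⇒n10 ·f
[12] read 'c'  n10⇒n11  emit P2@[11:12]
[13] read 'a'  n11⇒n8 ·f
[14] read 'd'  n8⇒n2 ·f
[15] read 'a'  n2⇒n3
[16] read 'd'  n3⇒n4
[17] read 'd'  n4⇒n5  emit P3@[16:17]
[18] read 'd'  n5⇒n6  emit P0@[13:18],P3@[17:18]
[19] read 'b'  n6⇒n10 ·f
[20] read 'b'  n10⇒n10 ·f
[21] read 'b'  n10⇒n10 ·f
[22] read 'd'  n10⇒n12 ·f
[23] read 'b'  n12⇒n10 ·f
[24] read 'c'  n10⇒n11  emit P2@[23:24]
[25] read 'a'  n11⇒n8 ·f
[26] read 'c'  n8⇒n9  emit P1@[24:26]
[27] read 'b'  n9⇒n10 ·f
[28] read 'c'  n10⇒n11  emit P2@[27:28]
[29] read 'd'  n11⇒n12 ·f
[30] read 'd'  n12⇒n13  emit P3@[29:30]
[31] read 'c'  n13⇒n7 ·f
[32] read 'a'  n7⇒n8
[33] read 'c'  n8⇒n9  emit P1@[31:33]
[34] read 'd'  n9⇒n12 ·f
[35] read 'd'  n12⇒n13  emit P3@[34:35]
[36] read 'c'  n13⇒n7 ·f
[37] read 'a'  n7⇒n8
[38] read 'c'  n8⇒n9  emit P1@[36:38]
[39] read 'c'  n9⇒n7 ·f
[40] read 'c'  n7⇒n7 ·f
[41] read 'a'  n7⇒n8
[42] read 'c'  n8⇒n9  emit P1@[40:42]

Result: [[3,2],[8,3],[9,3],[10,3],[12,2],[17,3],[18,0],[18,3],[24,2],[26,1],[28,2],[30,3],[33,1],[35,3],[38,1],[42,1]]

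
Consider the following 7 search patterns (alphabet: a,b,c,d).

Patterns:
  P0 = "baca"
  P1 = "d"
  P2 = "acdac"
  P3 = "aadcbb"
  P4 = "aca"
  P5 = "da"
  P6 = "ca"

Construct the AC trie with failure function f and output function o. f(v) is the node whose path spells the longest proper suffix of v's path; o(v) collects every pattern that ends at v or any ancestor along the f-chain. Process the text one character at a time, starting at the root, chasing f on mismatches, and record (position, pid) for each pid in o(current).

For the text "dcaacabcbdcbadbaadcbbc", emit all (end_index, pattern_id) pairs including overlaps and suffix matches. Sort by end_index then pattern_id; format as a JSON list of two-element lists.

Build:
Trie (insert patterns):
  n0 'ε': a→6 b→1 c→18 d→5
  n1 'b': a→2
  n2 'ba': c→3
  n3 'bac': a→4
  n4 'baca': ·  ←P0
  n5 'd': a→17  ←P1
  n6 'a': a→11 c→7
  n7 'ac': a→16 d→8
  n8 'acd': a→9
  n9 'acda': c→10
  n10 'acdac': ·  ←P2
  n11 'aa': d→12
  n12 'aad': c→13
  n13 'aadc': b→14
  n14 'aadcb': b→15
  n15 'aadcbb': ·  ←P3
  n16 'aca': ·  ←P4
  n17 'da': ·  ←P5
  n18 'c': a→19
  n19 'ca': ·  ←P6

BFS fail/out derivation:
  fail(1) 'b': from fail(0)=0 chase 'b': 0 ⇒ 0;  out=∅∪out(0)=∅
  fail(5) 'd': from fail(0)=0 chase 'd': 0 ⇒ 0;  out={1}∪out(0)={1}
  fail(6) 'a': from fail(0)=0 chase 'a': 0 ⇒ 0;  out=∅∪out(0)=∅
  fail(18) 'c': from fail(0)=0 chase 'c': 0 ⇒ 0;  out=∅∪out(0)=∅
  fail(2) 'ba': from fail(1)=0 chase 'a': 0 ⇒ 6;  out=∅∪out(6)=∅
  fail(7) 'ac': from fail(6)=0 chase 'c': 0 ⇒ 18;  out=∅∪out(18)=∅
  fail(11) 'aa': from fail(6)=0 chase 'a': 0 ⇒ 6;  out=∅∪out(6)=∅
  fail(17) 'da': from fail(5)=0 chase 'a': 0 ⇒ 6;  out={5}∪out(6)={5}
  fail(19) 'ca': from fail(18)=0 chase 'a': 0 ⇒ 6;  out={6}∪out(6)={6}
  fail(3) 'bac': from fail(2)=6 chase 'c': 6 ⇒ 7;  out=∅∪out(7)=∅
  fail(8) 'acd': from fail(7)=18 chase 'd': 18→0 ⇒ 5;  out=∅∪out(5)={1}
  fail(12) 'aad': from fail(11)=6 chase 'd': 6→0 ⇒ 5;  out=∅∪out(5)={1}
  fail(16) 'aca': from fail(7)=18 chase 'a': 18 ⇒ 19;  out={4}∪out(19)={4,6}
  fail(4) 'baca': from fail(3)=7 chase 'a': 7 ⇒ 16;  out={0}∪out(16)={0,4,6}
  fail(9) 'acda': from fail(8)=5 chase 'a': 5 ⇒ 17;  out=∅∪out(17)={5}
  fail(13) 'aadc': from fail(12)=5 chase 'c': 5→0 ⇒ 18;  out=∅∪out(18)=∅
  fail(10) 'acdac': from fail(9)=17 chase 'c': 17→6 ⇒ 7;  out={2}∪out(7)={2}
  fail(14) 'aadcb': from fail(13)=18 chase 'b': 18→0 ⇒ 1;  out=∅∪out(1)=∅
  fail(15) 'aadcbb': from fail(14)=1 chase 'b': 1→0 ⇒ 1;  out={3}∪out(1)={3}

Run:
[0] read 'd'  n0⇒n5  → match P1@[0:0]
[1] read 'c'  n5⇒n18 ·f
[2] read 'a'  n18⇒n19  → match P6@[1:2]
[3] read 'a'  n19⇒n11 ·f
[4] read 'c'  n11⇒n7 ·f
[5] read 'a'  n7⇒n16  → match P4@[3:5],P6@[4:5]
[6] read 'b'  n16⇒n1 ·f
[7] read 'c'  n1⇒n18 ·f
[8] read 'b'  n18⇒n1 ·f
[9] read 'd'  n1⇒n5 ·f  → match P1@[9:9]
[10] read 'c'  n5⇒n18 ·f
[11] read 'b'  n18⇒n1 ·f
[12] read 'a'  n1⇒n2
[13] read 'd'  n2⇒n5 ·f  → match P1@[13:13]
[14] read 'b'  n5⇒n1 ·f
[15] read 'a'  n1⇒n2
[16] read 'a'  n2⇒n11 ·f
[17] read 'd'  n11⇒n12  → match P1@[17:17]
[18] read 'c'  n12⇒n13
[19] read 'b'  n13⇒n14
[20] read 'b'  n14⇒n15  → match P3@[15:20]
[21] read 'c'  n15⇒n18 ·f

Result: [[0,1],[2,6],[5,4],[5,6],[9,1],[13,1],[17,1],[20,3]]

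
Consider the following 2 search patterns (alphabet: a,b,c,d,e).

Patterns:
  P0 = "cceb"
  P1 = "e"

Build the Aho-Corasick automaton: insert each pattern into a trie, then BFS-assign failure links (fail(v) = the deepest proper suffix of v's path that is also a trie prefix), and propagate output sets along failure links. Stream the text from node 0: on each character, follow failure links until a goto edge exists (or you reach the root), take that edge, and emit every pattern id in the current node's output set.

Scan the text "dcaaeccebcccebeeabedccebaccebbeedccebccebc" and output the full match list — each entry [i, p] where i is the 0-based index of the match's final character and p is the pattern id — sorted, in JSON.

Build automaton:
Trie nodes:
  0='ε' goto c→1 e→5
  1='c' goto c→2
  2='cc' goto e→3
  3='cce' goto b→4
  4='cceb' goto ·  ←P0
  5='e' goto ·  ←P1

Failure links (BFS by depth):
  fail(1) 'c': from fail(0)=0 chase 'c': 0 ⇒ 0;  out=∅∪out(0)=∅
  fail(5) 'e': from fail(0)=0 chase 'e': 0 ⇒ 0;  out={1}∪out(0)={1}
  fail(2) 'cc': from fail(1)=0 chase 'c': 0 ⇒ 1;  out=∅∪out(1)=∅
  fail(3) 'cce': from fail(2)=1 chase 'e': 1→0 ⇒ 5;  out=∅∪out(5)={1}
  fail(4) 'cceb': from fail(3)=5 chase 'b': 5→0 ⇒ 0;  out={0}∪out(0)={0}

Run:
[0] read 'd'  n0⇒n0
[1] read 'c'  n0⇒n1
[2] read 'a'  n1⇒n0 ·f
[3] read 'a'  n0⇒n0
[4] read 'e'  n0⇒n5  emit P1@[4:4]
[5] read 'c'  n5⇒n1 ·f
[6] read 'c'  n1⇒n2
[7] read 'e'  n2⇒n3  emit P1@[7:7]
[8] read 'b'  n3⇒n4  emit P0@[5:8]
[9] read 'c'  n4⇒n1 ·f
[10] read 'c'  n1⇒n2
[11] read 'c'  n2⇒n2 ·f
[12] read 'e'  n2⇒n3  emit P1@[12:12]
[13] read 'b'  n3⇒n4  emit P0@[10:13]
[14] read 'e'  n4⇒n5 ·f  emit P1@[14:14]
[15] read 'e'  n5⇒n5 ·f  emit P1@[15:15]
[16] read 'a'  n5⇒n0 ·f
[17] read 'b'  n0⇒n0
[18] read 'e'  n0⇒n5  emit P1@[18:18]
[19] read 'd'  n5⇒n0 ·f
[20] read 'c'  n0⇒n1
[21] read 'c'  n1⇒n2
[22] read 'e'  n2⇒n3  emit P1@[22:22]
[23] read 'b'  n3⇒n4  emit P0@[20:23]
[24] read 'a'  n4⇒n0 ·f
[25] read 'c'  n0⇒n1
[26] read 'c'  n1⇒n2
[27] read 'e'  n2⇒n3  emit P1@[27:27]
[28] read 'b'  n3⇒n4  emit P0@[25:28]
[29] read 'b'  n4⇒n0 ·f
[30] read 'e'  n0⇒n5  emit P1@[30:30]
[31] read 'e'  n5⇒n5 ·f  emit P1@[31:31]
[32] read 'd'  n5⇒n0 ·f
[33] read 'c'  n0⇒n1
[34] read 'c'  n1⇒n2
[35] read 'e'  n2⇒n3  emit P1@[35:35]
[36] read 'b'  n3⇒n4  emit P0@[33:36]
[37] read 'c'  n4⇒n1 ·f
[38] read 'c'  n1⇒n2
[39] read 'e'  n2⇒n3  emit P1@[39:39]
[40] read 'b'  n3⇒n4  emit P0@[37:40]
[41] read 'c'  n4⇒n1 ·f

Matches: [[4,1],[7,1],[8,0],[12,1],[13,0],[14,1],[15,1],[18,1],[22,1],[23,0],[27,1],[28,0],[30,1],[31,1],[35,1],[36,0],[39,1],[40,0]]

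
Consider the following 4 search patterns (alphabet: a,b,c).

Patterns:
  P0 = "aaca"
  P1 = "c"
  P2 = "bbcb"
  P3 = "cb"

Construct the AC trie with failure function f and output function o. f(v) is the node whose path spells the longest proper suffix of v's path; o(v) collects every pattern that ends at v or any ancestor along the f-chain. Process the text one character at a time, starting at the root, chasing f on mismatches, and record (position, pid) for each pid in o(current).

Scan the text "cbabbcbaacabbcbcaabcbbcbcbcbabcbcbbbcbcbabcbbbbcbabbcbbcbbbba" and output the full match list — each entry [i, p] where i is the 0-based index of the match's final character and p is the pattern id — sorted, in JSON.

Build:
Trie (insert patterns):
  0='ε' goto a→1 b→6 c→5
  1='a' goto a→2
  2='aa' goto c→3
  3='aac' goto a→4
  4='aaca' goto ·  [P0 ends]
  5='c' goto b→10  [P1 ends]
  6='b' goto b→7
  7='bb' goto c→8
  8='bbc' goto b→9
  9='bbcb' goto ·  [P2 ends]
  10='cb' goto ·  [P3 ends]

BFS fail/out derivation:
  fail(1) 'a': from fail(0)=0 chase 'a': 0 ⇒ 0;  out=∅∪out(0)=∅
  fail(5) 'c': from fail(0)=0 chase 'c': 0 ⇒ 0;  out={1}∪out(0)={1}
  fail(6) 'b': from fail(0)=0 chase 'b': 0 ⇒ 0;  out=∅∪out(0)=∅
  fail(2) 'aa': from fail(1)=0 chase 'a': 0 ⇒ 1;  out=∅∪out(1)=∅
  fail(7) 'bb': from fail(6)=0 chase 'b': 0 ⇒ 6;  out=∅∪out(6)=∅
  fail(10) 'cb': from fail(5)=0 chase 'b': 0 ⇒ 6;  out={3}∪out(6)={3}
  fail(3) 'aac': from fail(2)=1 chase 'c': 1→0 ⇒ 5;  out=∅∪out(5)={1}
  fail(8) 'bbc': from fail(7)=6 chase 'c': 6→0 ⇒ 5;  out=∅∪out(5)={1}
  fail(4) 'aaca': from fail(3)=5 chase 'a': 5→0 ⇒ 1;  out={0}∪out(1)={0}
  fail(9) 'bbcb': from fail(8)=5 chase 'b': 5 ⇒ 10;  out={2}∪out(10)={2,3}

Text stream:
i=0 'c': node 0→5  → match P1@[0:0]
i=1 'b': node 5→10  → match P3@[0:1]
i=2 'a': node 10→1 (fail-walked)
i=3 'b': node 1→6 (fail-walked)
i=4 'b': node 6→7
i=5 'c': node 7→8  → match P1@[5:5]
i=6 'b': node 8→9  → match P2@[3:6],P3@[5:6]
i=7 'a': node 9→1 (fail-walked)
i=8 'a': node 1→2
i=9 'c': node 2→3  → match P1@[9:9]
i=10 'a': node 3→4  → match P0@[7:10]
i=11 'b': node 4→6 (fail-walked)
i=12 'b': node 6→7
i=13 'c': node 7→8  → match P1@[13:13]
i=14 'b': node 8→9  → match P2@[11:14],P3@[13:14]
i=15 'c': node 9→5 (fail-walked)  → match P1@[15:15]
i=16 'a': node 5→1 (fail-walked)
i=17 'a': node 1→2
i=18 'b': node 2→6 (fail-walked)
i=19 'c': node 6→5 (fail-walked)  → match P1@[19:19]
i=20 'b': node 5→10  → match P3@[19:20]
i=21 'b': node 10→7 (fail-walked)
i=22 'c': node 7→8  → match P1@[22:22]
i=23 'b': node 8→9  → match P2@[20:23],P3@[22:23]
i=24 'c': node 9→5 (fail-walked)  → match P1@[24:24]
i=25 'b': node 5→10  → match P3@[24:25]
i=26 'c': node 10→5 (fail-walked)  → match P1@[26:26]
i=27 'b': node 5→10  → match P3@[26:27]
i=28 'a': node 10→1 (fail-walked)
i=29 'b': node 1→6 (fail-walked)
i=30 'c': node 6→5 (fail-walked)  → match P1@[30:30]
i=31 'b': node 5→10  → match P3@[30:31]
i=32 'c': node 10→5 (fail-walked)  → match P1@[32:32]
i=33 'b': node 5→10  → match P3@[32:33]
i=34 'b': node 10→7 (fail-walked)
i=35 'b': node 7→7 (fail-walked)
i=36 'c': node 7→8  → match P1@[36:36]
i=37 'b': node 8→9  → match P2@[34:37],P3@[36:37]
i=38 'c': node 9→5 (fail-walked)  → match P1@[38:38]
i=39 'b': node 5→10  → match P3@[38:39]
i=40 'a': node 10→1 (fail-walked)
i=41 'b': node 1→6 (fail-walked)
i=42 'c': node 6→5 (fail-walked)  → match P1@[42:42]
i=43 'b': node 5→10  → match P3@[42:43]
i=44 'b': node 10→7 (fail-walked)
i=45 'b': node 7→7 (fail-walked)
i=46 'b': node 7→7 (fail-walked)
i=47 'c': node 7→8  → match P1@[47:47]
i=48 'b': node 8→9  → match P2@[45:48],P3@[47:48]
i=49 'a': node 9→1 (fail-walked)
i=50 'b': node 1→6 (fail-walked)
i=51 'b': node 6→7
i=52 'c': node 7→8  → match P1@[52:52]
i=53 'b': node 8→9  → match P2@[50:53],P3@[52:53]
i=54 'b': node 9→7 (fail-walked)
i=55 'c': node 7→8  → match P1@[55:55]
i=56 'b': node 8→9  → match P2@[53:56],P3@[55:56]
i=57 'b': node 9→7 (fail-walked)
i=58 'b': node 7→7 (fail-walked)
i=59 'b': node 7→7 (fail-walked)
i=60 'a': node 7→1 (fail-walked)

All matches (sorted): [[0,1],[1,3],[5,1],[6,2],[6,3],[9,1],[10,0],[13,1],[14,2],[14,3],[15,1],[19,1],[20,3],[22,1],[23,2],[23,3],[24,1],[25,3],[26,1],[27,3],[30,1],[31,3],[32,1],[33,3],[36,1],[37,2],[37,3],[38,1],[39,3],[42,1],[43,3],[47,1],[48,2],[48,3],[52,1],[53,2],[53,3],[55,1],[56,2],[56,3]]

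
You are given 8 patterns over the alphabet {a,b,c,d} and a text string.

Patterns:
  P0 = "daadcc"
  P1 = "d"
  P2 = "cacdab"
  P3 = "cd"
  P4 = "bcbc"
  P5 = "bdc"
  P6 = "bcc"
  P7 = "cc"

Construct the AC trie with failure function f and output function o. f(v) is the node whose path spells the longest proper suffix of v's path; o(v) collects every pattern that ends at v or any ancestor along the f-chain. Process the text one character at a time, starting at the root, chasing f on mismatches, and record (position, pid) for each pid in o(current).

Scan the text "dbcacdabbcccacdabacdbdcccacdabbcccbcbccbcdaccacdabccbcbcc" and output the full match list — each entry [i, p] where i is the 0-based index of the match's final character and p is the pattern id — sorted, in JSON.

Build:
Trie nodes:
  0='ε' goto b→14 c→7 d→1
  1='d' goto a→2  [P1 ends]
  2='da' goto a→3
  3='daa' goto d→4
  4='daad' goto c→5
  5='daadc' goto c→6
  6='daadcc' goto ·  [P0 ends]
  7='c' goto a→8 c→21 d→13
  8='ca' goto c→9
  9='cac' goto d→10
  10='cacd' goto a→11
  11='cacda' goto b→12
  12='cacdab' goto ·  [P2 ends]
  13='cd' goto ·  [P3 ends]
  14='b' goto c→15 d→18
  15='bc' goto b→16 c→20
  16='bcb' goto c→17
  17='bcbc' goto ·  [P4 ends]
  18='bd' goto c→19
  19='bdc' goto ·  [P5 ends]
  20='bcc' goto ·  [P6 ends]
  21='cc' goto ·  [P7 ends]

BFS fail/out derivation:
  n1('d'): parent n0 fail=0; on 'd' 0 → fail=0;  out {1}∪∅={1}
  n7('c'): parent n0 fail=0; on 'c' 0 → fail=0;  out ∅∪∅=∅
  n14('b'): parent n0 fail=0; on 'b' 0 → fail=0;  out ∅∪∅=∅
  n2('da'): parent n1 fail=0; on 'a' 0 → fail=0;  out ∅∪∅=∅
  n8('ca'): parent n7 fail=0; on 'a' 0 → fail=0;  out ∅∪∅=∅
  n13('cd'): parent n7 fail=0; on 'd' 0 → fail=1;  out {3}∪{1}={1,3}
  n15('bc'): parent n14 fail=0; on 'c' 0 → fail=7;  out ∅∪∅=∅
  n18('bd'): parent n14 fail=0; on 'd' 0 → fail=1;  out ∅∪{1}={1}
  n21('cc'): parent n7 fail=0; on 'c' 0 → fail=7;  out {7}∪∅={7}
  n3('daa'): parent n2 fail=0; on 'a' 0 → fail=0;  out ∅∪∅=∅
  n9('cac'): parent n8 fail=0; on 'c' 0 → fail=7;  out ∅∪∅=∅
  n16('bcb'): parent n15 fail=7; on 'b' 7→0 → fail=14;  out ∅∪∅=∅
  n19('bdc'): parent n18 fail=1; on 'c' 1→0 → fail=7;  out {5}∪∅={5}
  n20('bcc'): parent n15 fail=7; on 'c' 7 → fail=21;  out {6}∪{7}={6,7}
  n4('daad'): parent n3 fail=0; on 'd' 0 → fail=1;  out ∅∪{1}={1}
  n10('cacd'): parent n9 fail=7; on 'd' 7 → fail=13;  out ∅∪{1,3}={1,3}
  n17('bcbc'): parent n16 fail=14; on 'c' 14 → fail=15;  out {4}∪∅={4}
  n5('daadc'): parent n4 fail=1; on 'c' 1→0 → fail=7;  out ∅∪∅=∅
  n11('cacda'): parent n10 fail=13; on 'a' 13→1 → fail=2;  out ∅∪∅=∅
  n6('daadcc'): parent n5 fail=7; on 'c' 7 → fail=21;  out {0}∪{7}={0,7}
  n12('cacdab'): parent n11 fail=2; on 'b' 2→0 → fail=14;  out {2}∪∅={2}

Text stream:
i=0 'd': node 0→1  emit P1@[0:0]
i=1 'b': node 1→14 (fail-walked)
i=2 'c': node 14→15
i=3 'a': node 15→8 (fail-walked)
i=4 'c': node 8→9
i=5 'd': node 9→10  emit P1@[5:5],P3@[4:5]
i=6 'a': node 10→11
i=7 'b': node 11→12  emit P2@[2:7]
i=8 'b': node 12→14 (fail-walked)
i=9 'c': node 14→15
i=10 'c': node 15→20  emit P6@[8:10],P7@[9:10]
i=11 'c': node 20→21 (fail-walked)  emit P7@[10:11]
i=12 'a': node 21→8 (fail-walked)
i=13 'c': node 8→9
i=14 'd': node 9→10  emit P1@[14:14],P3@[13:14]
i=15 'a': node 10→11
i=16 'b': node 11→12  emit P2@[11:16]
i=17 'a': node 12→0 (fail-walked)
i=18 'c': node 0→7
i=19 'd': node 7→13  emit P1@[19:19],P3@[18:19]
i=20 'b': node 13→14 (fail-walked)
i=21 'd': node 14→18  emit P1@[21:21]
i=22 'c': node 18→19  emit P5@[20:22]
i=23 'c': node 19→21 (fail-walked)  emit P7@[22:23]
i=24 'c': node 21→21 (fail-walked)  emit P7@[23:24]
i=25 'a': node 21→8 (fail-walked)
i=26 'c': node 8→9
i=27 'd': node 9→10  emit P1@[27:27],P3@[26:27]
i=28 'a': node 10→11
i=29 'b': node 11→12  emit P2@[24:29]
i=30 'b': node 12→14 (fail-walked)
i=31 'c': node 14→15
i=32 'c': node 15→20  emit P6@[30:32],P7@[31:32]
i=33 'c': node 20→21 (fail-walked)  emit P7@[32:33]
i=34 'b': node 21→14 (fail-walked)
i=35 'c': node 14→15
i=36 'b': node 15→16
i=37 'c': node 16→17  emit P4@[34:37]
i=38 'c': node 17→20 (fail-walked)  emit P6@[36:38],P7@[37:38]
i=39 'b': node 20→14 (fail-walked)
i=40 'c': node 14→15
i=41 'd': node 15→13 (fail-walked)  emit P1@[41:41],P3@[40:41]
i=42 'a': node 13→2 (fail-walked)
i=43 'c': node 2→7 (fail-walked)
i=44 'c': node 7→21  emit P7@[43:44]
i=45 'a': node 21→8 (fail-walked)
i=46 'c': node 8→9
i=47 'd': node 9→10  emit P1@[47:47],P3@[46:47]
i=48 'a': node 10→11
i=49 'b': node 11→12  emit P2@[44:49]
i=50 'c': node 12→15 (fail-walked)
i=51 'c': node 15→20  emit P6@[49:51],P7@[50:51]
i=52 'b': node 20→14 (fail-walked)
i=53 'c': node 14→15
i=54 'b': node 15→16
i=55 'c': node 16→17  emit P4@[52:55]
i=56 'c': node 17→20 (fail-walked)  emit P6@[54:56],P7@[55:56]

All matches (sorted): [[0,1],[5,1],[5,3],[7,2],[10,6],[10,7],[11,7],[14,1],[14,3],[16,2],[19,1],[19,3],[21,1],[22,5],[23,7],[24,7],[27,1],[27,3],[29,2],[32,6],[32,7],[33,7],[37,4],[38,6],[38,7],[41,1],[41,3],[44,7],[47,1],[47,3],[49,2],[51,6],[51,7],[55,4],[56,6],[56,7]]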